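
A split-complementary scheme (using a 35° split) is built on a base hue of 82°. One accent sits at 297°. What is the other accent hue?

Split-complementary hues sit 35° either side of the complement.
Complement of the base 82°: 82 + 180 = 262°
The given accent 297° is 35° one side of 262°; the other accent sits 35° the other side: 262 − 35 = 227°

227°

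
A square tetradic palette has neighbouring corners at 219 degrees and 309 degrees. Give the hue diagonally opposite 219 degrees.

A square tetradic scheme places four hues 90° apart; opposite corners are 180° apart.
219 + 180 = 399 → 399 − 360 = 39°

39°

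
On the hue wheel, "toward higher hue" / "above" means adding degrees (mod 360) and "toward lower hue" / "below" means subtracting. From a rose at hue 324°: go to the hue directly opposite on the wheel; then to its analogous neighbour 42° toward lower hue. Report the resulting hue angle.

324 + 180 = 504 → 504 − 360 = 144°   (complement)
144 − 42 = 102°   (analog 42° ↓)

102°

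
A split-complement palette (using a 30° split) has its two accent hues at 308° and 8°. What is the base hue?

The accents sit 30° either side of the complement, so the complement is their short-arc midpoint on the wheel.
Short-arc midpoint of 308° and 8°: 338°.
Base is 180° from the complement: 338 − 180 = 158°

158°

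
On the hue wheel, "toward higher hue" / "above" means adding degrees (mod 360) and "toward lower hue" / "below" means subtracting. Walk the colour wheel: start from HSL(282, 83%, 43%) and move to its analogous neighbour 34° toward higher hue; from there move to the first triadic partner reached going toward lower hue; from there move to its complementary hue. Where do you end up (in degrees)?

16°

282 + 34 = 316°   (analog 34° ↑)
316 − 120 = 196°   (triadic ↓)
196 + 180 = 376 → 376 − 360 = 16°   (complement)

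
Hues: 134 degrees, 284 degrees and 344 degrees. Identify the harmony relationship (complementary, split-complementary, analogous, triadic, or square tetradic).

split-complementary

Sort the hues: 134°, 284°, 344°.
Successive gaps around the wheel: 150°, 60°, 150°.
Two 150° gaps and one 60° gap — a base hue opposite a pair of accents 30° either side of its complement — is the split-complementary pattern.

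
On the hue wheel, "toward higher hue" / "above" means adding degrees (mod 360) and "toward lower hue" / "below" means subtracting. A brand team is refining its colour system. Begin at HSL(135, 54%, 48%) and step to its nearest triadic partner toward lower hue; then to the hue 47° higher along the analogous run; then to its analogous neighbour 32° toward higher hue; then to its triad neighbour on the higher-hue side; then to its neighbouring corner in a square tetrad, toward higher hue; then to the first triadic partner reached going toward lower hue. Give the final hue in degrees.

triadic ↓ −120°: 135 − 120 = 15°
analog 47° ↑ +47°: 15 + 47 = 62°
analog 32° ↑ +32°: 62 + 32 = 94°
triadic ↑ +120°: 94 + 120 = 214°
square ↑ +90°: 214 + 90 = 304°
triadic ↓ −120°: 304 − 120 = 184°

184°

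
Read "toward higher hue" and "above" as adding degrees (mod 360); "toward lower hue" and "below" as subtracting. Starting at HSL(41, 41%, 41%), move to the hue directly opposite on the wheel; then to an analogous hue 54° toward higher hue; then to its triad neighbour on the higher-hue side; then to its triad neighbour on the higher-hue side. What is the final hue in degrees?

41 + 180 = 221°   (complement)
221 + 54 = 275°   (analog 54° ↑)
275 + 120 = 395 → 395 − 360 = 35°   (triadic ↑)
35 + 120 = 155°   (triadic ↑)

155°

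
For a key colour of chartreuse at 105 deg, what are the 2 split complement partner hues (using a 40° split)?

Complement of 105 deg: 105 + 180 = 285°
285 − 40 = 245°
285 + 40 = 325°

245° and 325°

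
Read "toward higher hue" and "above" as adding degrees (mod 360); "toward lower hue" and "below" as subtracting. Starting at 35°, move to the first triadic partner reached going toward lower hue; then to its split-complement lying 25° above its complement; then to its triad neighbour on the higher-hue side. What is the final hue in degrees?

−120° (triadic ↓): 35 − 120 = -85 → -85 + 360 = 275°
+205° (split-comp 25° ↑): 275 + 205 = 480 → 480 − 360 = 120°
+120° (triadic ↑): 120 + 120 = 240°

240°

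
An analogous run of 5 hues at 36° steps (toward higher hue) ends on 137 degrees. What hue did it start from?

4 steps of 36° (toward higher hue) give a net shift of +144°.
Start = end − shift: 137 − 144 = -7 → -7 + 360 = 353°

353°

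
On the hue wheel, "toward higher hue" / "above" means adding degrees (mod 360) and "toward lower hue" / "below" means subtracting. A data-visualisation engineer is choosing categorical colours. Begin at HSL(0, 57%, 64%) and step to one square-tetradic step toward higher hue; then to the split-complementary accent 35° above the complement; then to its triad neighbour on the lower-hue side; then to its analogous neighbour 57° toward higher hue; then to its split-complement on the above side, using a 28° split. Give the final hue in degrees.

0 + 90 = 90°   (square ↑)
90 + 215 = 305°   (split-comp 35° ↑)
305 − 120 = 185°   (triadic ↓)
185 + 57 = 242°   (analog 57° ↑)
242 + 208 = 450 → 450 − 360 = 90°   (split-comp 28° ↑)

90°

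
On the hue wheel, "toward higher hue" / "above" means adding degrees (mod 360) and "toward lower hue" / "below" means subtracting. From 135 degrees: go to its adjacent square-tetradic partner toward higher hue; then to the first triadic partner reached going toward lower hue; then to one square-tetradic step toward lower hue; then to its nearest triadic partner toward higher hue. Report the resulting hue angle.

135°

+90° (square ↑): 135 + 90 = 225°
−120° (triadic ↓): 225 − 120 = 105°
−90° (square ↓): 105 − 90 = 15°
+120° (triadic ↑): 15 + 120 = 135°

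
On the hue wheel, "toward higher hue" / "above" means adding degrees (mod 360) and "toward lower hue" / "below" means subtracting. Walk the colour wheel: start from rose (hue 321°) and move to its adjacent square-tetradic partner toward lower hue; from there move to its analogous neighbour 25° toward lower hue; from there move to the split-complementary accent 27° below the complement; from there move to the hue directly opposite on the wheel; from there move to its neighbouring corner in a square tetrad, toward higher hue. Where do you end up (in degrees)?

square ↓ −90°: 321 − 90 = 231°
analog 25° ↓ −25°: 231 − 25 = 206°
split-comp 27° ↓ +153°: 206 + 153 = 359°
complement +180°: 359 + 180 = 539 → 539 − 360 = 179°
square ↑ +90°: 179 + 90 = 269°

269°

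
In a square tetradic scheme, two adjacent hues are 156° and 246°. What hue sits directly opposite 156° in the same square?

336°

A square tetradic scheme places four hues 90° apart; opposite corners are 180° apart.
156 + 180 = 336°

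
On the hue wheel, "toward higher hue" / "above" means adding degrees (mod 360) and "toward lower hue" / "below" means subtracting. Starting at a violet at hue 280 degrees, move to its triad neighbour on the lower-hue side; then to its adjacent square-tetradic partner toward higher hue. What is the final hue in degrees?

250°

−120° (triadic ↓): 280 − 120 = 160°
+90° (square ↑): 160 + 90 = 250°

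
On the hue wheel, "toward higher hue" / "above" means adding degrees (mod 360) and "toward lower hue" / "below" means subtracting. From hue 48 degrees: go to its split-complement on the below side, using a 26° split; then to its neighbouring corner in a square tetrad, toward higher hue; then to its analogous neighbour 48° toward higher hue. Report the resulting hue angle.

340°

+154° (split-comp 26° ↓): 48 + 154 = 202°
+90° (square ↑): 202 + 90 = 292°
+48° (analog 48° ↑): 292 + 48 = 340°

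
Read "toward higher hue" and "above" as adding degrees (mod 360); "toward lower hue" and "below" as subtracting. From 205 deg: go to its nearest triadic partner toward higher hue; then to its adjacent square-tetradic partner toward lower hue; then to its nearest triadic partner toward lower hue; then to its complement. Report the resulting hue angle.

+120° (triadic ↑): 205 + 120 = 325°
−90° (square ↓): 325 − 90 = 235°
−120° (triadic ↓): 235 − 120 = 115°
+180° (complement): 115 + 180 = 295°

295°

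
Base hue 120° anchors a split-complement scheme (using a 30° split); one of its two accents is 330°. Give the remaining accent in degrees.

Split-complementary hues sit 30° either side of the complement.
Complement of the base 120°: 120 + 180 = 300°
The given accent 330° is 30° one side of 300°; the other accent sits 30° the other side: 300 − 30 = 270°

270°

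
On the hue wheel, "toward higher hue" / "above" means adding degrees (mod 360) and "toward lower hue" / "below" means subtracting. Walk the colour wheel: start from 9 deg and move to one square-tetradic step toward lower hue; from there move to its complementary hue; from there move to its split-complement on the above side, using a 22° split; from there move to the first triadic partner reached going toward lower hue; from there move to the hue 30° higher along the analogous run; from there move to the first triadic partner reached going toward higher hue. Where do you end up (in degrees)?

−90° (square ↓): 9 − 90 = -81 → -81 + 360 = 279°
+180° (complement): 279 + 180 = 459 → 459 − 360 = 99°
+202° (split-comp 22° ↑): 99 + 202 = 301°
−120° (triadic ↓): 301 − 120 = 181°
+30° (analog 30° ↑): 181 + 30 = 211°
+120° (triadic ↑): 211 + 120 = 331°

331°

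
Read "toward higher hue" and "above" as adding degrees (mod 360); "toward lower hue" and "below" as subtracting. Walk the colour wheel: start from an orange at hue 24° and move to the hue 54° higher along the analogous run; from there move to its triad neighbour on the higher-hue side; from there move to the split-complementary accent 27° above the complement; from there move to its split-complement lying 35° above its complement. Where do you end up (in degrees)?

260°

analog 54° ↑ +54°: 24 + 54 = 78°
triadic ↑ +120°: 78 + 120 = 198°
split-comp 27° ↑ +207°: 198 + 207 = 405 → 405 − 360 = 45°
split-comp 35° ↑ +215°: 45 + 215 = 260°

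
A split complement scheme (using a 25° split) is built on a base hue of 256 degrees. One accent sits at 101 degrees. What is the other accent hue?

51°

Split-complementary hues sit 25° either side of the complement.
Complement of the base 256°: 256 + 180 = 436 → 436 − 360 = 76°
The given accent 101° is 25° one side of 76°; the other accent sits 25° the other side: 76 − 25 = 51°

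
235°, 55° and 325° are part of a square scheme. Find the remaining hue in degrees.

A square tetradic scheme places four hues every 90°.
The full set through 55° is {55°, 145°, 235°, 325°}.
Given {55°, 235°, 325°}, the missing hue is 145°.

145°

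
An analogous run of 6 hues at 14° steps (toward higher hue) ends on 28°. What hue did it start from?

318°

5 steps of 14° (toward higher hue) give a net shift of +70°.
Start = end − shift: 28 − 70 = -42 → -42 + 360 = 318°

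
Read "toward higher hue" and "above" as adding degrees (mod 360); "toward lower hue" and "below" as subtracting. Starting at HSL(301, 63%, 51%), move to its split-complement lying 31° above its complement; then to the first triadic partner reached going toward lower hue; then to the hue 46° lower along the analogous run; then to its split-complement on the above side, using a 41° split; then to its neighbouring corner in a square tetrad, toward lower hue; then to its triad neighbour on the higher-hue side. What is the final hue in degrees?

split-comp 31° ↑ +211°: 301 + 211 = 512 → 512 − 360 = 152°
triadic ↓ −120°: 152 − 120 = 32°
analog 46° ↓ −46°: 32 − 46 = -14 → -14 + 360 = 346°
split-comp 41° ↑ +221°: 346 + 221 = 567 → 567 − 360 = 207°
square ↓ −90°: 207 − 90 = 117°
triadic ↑ +120°: 117 + 120 = 237°

237°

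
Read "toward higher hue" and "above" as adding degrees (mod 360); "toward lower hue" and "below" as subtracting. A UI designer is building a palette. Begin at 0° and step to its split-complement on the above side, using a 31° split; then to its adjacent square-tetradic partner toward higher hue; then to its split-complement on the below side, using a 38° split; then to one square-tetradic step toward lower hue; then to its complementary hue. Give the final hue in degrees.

173°

+211° (split-comp 31° ↑): 0 + 211 = 211°
+90° (square ↑): 211 + 90 = 301°
+142° (split-comp 38° ↓): 301 + 142 = 443 → 443 − 360 = 83°
−90° (square ↓): 83 − 90 = -7 → -7 + 360 = 353°
+180° (complement): 353 + 180 = 533 → 533 − 360 = 173°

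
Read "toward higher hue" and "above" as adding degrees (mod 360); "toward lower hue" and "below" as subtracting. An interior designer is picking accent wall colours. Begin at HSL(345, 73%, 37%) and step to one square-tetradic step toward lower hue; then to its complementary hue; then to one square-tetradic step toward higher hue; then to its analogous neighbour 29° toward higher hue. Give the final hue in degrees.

345 − 90 = 255°   (square ↓)
255 + 180 = 435 → 435 − 360 = 75°   (complement)
75 + 90 = 165°   (square ↑)
165 + 29 = 194°   (analog 29° ↑)

194°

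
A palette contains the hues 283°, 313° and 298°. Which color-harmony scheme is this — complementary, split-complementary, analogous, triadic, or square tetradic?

Sort the hues: 283°, 298°, 313°.
Successive gaps around the wheel: 15°, 15°, 330°.
A run of hues at equal small steps (15°) with one large closing gap is an analogous group.

analogous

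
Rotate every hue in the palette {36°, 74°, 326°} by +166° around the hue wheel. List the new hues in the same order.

202°, 240°, 132°

36 + 166 = 202°
74 + 166 = 240°
326 + 166 = 492 → 492 − 360 = 132°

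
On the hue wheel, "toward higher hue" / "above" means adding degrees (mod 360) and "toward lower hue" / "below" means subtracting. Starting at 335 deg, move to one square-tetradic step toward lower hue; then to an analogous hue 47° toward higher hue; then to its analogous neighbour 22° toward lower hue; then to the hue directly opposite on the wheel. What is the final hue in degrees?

−90° (square ↓): 335 − 90 = 245°
+47° (analog 47° ↑): 245 + 47 = 292°
−22° (analog 22° ↓): 292 − 22 = 270°
+180° (complement): 270 + 180 = 450 → 450 − 360 = 90°

90°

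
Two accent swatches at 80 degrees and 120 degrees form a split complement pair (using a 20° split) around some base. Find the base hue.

The accents sit 20° either side of the complement, so the complement is their short-arc midpoint on the wheel.
Short-arc midpoint of 80° and 120°: 100°.
Base is 180° from the complement: 100 − 180 = -80 → -80 + 360 = 280°

280°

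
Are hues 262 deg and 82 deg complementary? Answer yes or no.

yes

Angular distance: |262 − 82| = 180 = 180°.
Complementary requires 180°.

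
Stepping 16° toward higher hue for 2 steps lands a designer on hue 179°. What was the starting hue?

147°

2 steps of 16° (toward higher hue) give a net shift of +32°.
Start = end − shift: 179 − 32 = 147°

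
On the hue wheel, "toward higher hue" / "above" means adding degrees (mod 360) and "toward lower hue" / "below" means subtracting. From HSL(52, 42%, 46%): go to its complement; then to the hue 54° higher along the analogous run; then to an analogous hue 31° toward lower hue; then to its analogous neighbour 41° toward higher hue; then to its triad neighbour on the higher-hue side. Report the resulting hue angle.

56°

+180° (complement): 52 + 180 = 232°
+54° (analog 54° ↑): 232 + 54 = 286°
−31° (analog 31° ↓): 286 − 31 = 255°
+41° (analog 41° ↑): 255 + 41 = 296°
+120° (triadic ↑): 296 + 120 = 416 → 416 − 360 = 56°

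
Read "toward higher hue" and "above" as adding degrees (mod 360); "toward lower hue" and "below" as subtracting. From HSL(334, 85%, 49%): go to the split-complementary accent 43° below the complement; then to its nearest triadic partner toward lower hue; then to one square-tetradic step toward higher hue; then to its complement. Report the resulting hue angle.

334 + 137 = 471 → 471 − 360 = 111°   (split-comp 43° ↓)
111 − 120 = -9 → -9 + 360 = 351°   (triadic ↓)
351 + 90 = 441 → 441 − 360 = 81°   (square ↑)
81 + 180 = 261°   (complement)

261°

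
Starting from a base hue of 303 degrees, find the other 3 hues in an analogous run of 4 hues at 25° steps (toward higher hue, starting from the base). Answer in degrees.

303 + 25 = 328°
303 + 50 = 353°
303 + 75 = 378 → 378 − 360 = 18°

328°, 353°, 18°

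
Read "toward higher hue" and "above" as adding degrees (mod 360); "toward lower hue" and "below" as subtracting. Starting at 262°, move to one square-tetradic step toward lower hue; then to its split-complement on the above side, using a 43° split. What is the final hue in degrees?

262 − 90 = 172°   (square ↓)
172 + 223 = 395 → 395 − 360 = 35°   (split-comp 43° ↑)

35°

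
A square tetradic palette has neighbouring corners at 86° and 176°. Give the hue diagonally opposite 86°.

A square tetradic scheme places four hues 90° apart; opposite corners are 180° apart.
86 + 180 = 266°

266°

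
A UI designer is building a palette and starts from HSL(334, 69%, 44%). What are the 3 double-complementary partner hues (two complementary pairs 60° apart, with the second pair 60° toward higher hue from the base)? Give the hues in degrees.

A rectangular tetradic uses two complementary pairs 60° apart: offsets 0°, 60°, 180°, 240°.
334 + 60 = 394 → 394 − 360 = 34°
334 + 180 = 514 → 514 − 360 = 154°
334 + 240 = 574 → 574 − 360 = 214°

34°, 154°, 214°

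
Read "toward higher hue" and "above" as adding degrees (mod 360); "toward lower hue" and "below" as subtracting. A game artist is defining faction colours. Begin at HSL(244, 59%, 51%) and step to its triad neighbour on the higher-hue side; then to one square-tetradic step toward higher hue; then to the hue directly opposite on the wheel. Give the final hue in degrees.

274°

244 + 120 = 364 → 364 − 360 = 4°   (triadic ↑)
4 + 90 = 94°   (square ↑)
94 + 180 = 274°   (complement)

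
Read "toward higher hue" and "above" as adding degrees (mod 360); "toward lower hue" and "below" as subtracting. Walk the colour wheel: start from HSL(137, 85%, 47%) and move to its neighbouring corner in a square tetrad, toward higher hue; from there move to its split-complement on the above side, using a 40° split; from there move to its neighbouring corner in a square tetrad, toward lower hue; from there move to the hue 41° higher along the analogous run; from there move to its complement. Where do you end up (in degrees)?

218°

square ↑ +90°: 137 + 90 = 227°
split-comp 40° ↑ +220°: 227 + 220 = 447 → 447 − 360 = 87°
square ↓ −90°: 87 − 90 = -3 → -3 + 360 = 357°
analog 41° ↑ +41°: 357 + 41 = 398 → 398 − 360 = 38°
complement +180°: 38 + 180 = 218°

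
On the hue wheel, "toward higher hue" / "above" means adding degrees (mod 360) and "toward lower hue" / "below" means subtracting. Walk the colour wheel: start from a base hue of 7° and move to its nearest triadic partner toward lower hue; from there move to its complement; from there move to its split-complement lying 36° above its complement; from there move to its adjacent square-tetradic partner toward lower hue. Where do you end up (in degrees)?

−120° (triadic ↓): 7 − 120 = -113 → -113 + 360 = 247°
+180° (complement): 247 + 180 = 427 → 427 − 360 = 67°
+216° (split-comp 36° ↑): 67 + 216 = 283°
−90° (square ↓): 283 − 90 = 193°

193°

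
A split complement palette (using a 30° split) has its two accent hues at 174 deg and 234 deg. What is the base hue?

24°

The accents sit 30° either side of the complement, so the complement is their short-arc midpoint on the wheel.
Short-arc midpoint of 174° and 234°: 204°.
Base is 180° from the complement: 204 − 180 = 24°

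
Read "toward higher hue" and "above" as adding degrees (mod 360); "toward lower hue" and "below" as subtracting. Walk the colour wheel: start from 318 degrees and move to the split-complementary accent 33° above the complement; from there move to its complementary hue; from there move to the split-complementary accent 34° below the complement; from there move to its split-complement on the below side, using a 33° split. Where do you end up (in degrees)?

284°

split-comp 33° ↑ +213°: 318 + 213 = 531 → 531 − 360 = 171°
complement +180°: 171 + 180 = 351°
split-comp 34° ↓ +146°: 351 + 146 = 497 → 497 − 360 = 137°
split-comp 33° ↓ +147°: 137 + 147 = 284°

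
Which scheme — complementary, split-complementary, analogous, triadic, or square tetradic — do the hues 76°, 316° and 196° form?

Sort the hues: 76°, 196°, 316°.
Successive gaps around the wheel: 120°, 120°, 120°.
Three hues equally spaced 120° apart form a triad.

triadic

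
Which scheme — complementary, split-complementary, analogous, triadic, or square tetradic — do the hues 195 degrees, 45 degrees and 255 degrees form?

Sort the hues: 45°, 195°, 255°.
Successive gaps around the wheel: 150°, 60°, 150°.
Two 150° gaps and one 60° gap — a base hue opposite a pair of accents 30° either side of its complement — is the split-complementary pattern.

split-complementary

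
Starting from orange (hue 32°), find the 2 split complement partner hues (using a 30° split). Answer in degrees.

Split-complementary hues sit 30° either side of the complement.
Complement of 32°: 32 + 180 = 212°
212 − 30 = 182°
212 + 30 = 242°

182° and 242°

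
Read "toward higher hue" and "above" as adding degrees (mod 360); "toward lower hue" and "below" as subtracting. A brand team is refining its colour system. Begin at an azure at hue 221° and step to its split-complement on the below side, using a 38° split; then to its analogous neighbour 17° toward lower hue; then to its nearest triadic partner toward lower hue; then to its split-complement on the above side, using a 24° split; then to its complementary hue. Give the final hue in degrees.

split-comp 38° ↓ +142°: 221 + 142 = 363 → 363 − 360 = 3°
analog 17° ↓ −17°: 3 − 17 = -14 → -14 + 360 = 346°
triadic ↓ −120°: 346 − 120 = 226°
split-comp 24° ↑ +204°: 226 + 204 = 430 → 430 − 360 = 70°
complement +180°: 70 + 180 = 250°

250°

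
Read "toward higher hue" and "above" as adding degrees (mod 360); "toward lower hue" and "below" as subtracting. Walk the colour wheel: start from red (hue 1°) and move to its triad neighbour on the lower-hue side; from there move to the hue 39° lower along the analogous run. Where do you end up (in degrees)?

202°

−120° (triadic ↓): 1 − 120 = -119 → -119 + 360 = 241°
−39° (analog 39° ↓): 241 − 39 = 202°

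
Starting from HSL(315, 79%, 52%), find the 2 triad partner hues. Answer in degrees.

315 + 120 = 435 → 435 − 360 = 75°
315 + 240 = 555 → 555 − 360 = 195°

75° and 195°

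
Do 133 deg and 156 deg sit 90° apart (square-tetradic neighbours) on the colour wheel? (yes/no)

Angular distance: |133 − 156| = 23 = 23°.
90° apart (square-tetradic neighbours) requires 90°.

no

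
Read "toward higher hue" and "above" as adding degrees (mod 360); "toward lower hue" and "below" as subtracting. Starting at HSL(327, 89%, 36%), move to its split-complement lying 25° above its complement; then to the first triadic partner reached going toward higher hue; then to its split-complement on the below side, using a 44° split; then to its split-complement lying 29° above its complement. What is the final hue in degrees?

327 + 205 = 532 → 532 − 360 = 172°   (split-comp 25° ↑)
172 + 120 = 292°   (triadic ↑)
292 + 136 = 428 → 428 − 360 = 68°   (split-comp 44° ↓)
68 + 209 = 277°   (split-comp 29° ↑)

277°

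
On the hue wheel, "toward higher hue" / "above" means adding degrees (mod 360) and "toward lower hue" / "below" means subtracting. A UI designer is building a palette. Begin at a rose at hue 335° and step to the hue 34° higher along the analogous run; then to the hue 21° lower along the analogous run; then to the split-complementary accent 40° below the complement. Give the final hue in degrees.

+34° (analog 34° ↑): 335 + 34 = 369 → 369 − 360 = 9°
−21° (analog 21° ↓): 9 − 21 = -12 → -12 + 360 = 348°
+140° (split-comp 40° ↓): 348 + 140 = 488 → 488 − 360 = 128°

128°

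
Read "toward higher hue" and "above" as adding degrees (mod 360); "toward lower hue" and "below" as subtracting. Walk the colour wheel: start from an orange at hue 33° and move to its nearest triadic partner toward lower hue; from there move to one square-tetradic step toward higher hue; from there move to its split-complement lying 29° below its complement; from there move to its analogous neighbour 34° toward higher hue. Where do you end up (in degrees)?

33 − 120 = -87 → -87 + 360 = 273°   (triadic ↓)
273 + 90 = 363 → 363 − 360 = 3°   (square ↑)
3 + 151 = 154°   (split-comp 29° ↓)
154 + 34 = 188°   (analog 34° ↑)

188°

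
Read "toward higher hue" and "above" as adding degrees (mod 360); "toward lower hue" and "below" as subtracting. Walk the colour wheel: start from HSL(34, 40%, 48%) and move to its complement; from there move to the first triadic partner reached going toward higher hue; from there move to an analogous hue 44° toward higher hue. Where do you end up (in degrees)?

+180° (complement): 34 + 180 = 214°
+120° (triadic ↑): 214 + 120 = 334°
+44° (analog 44° ↑): 334 + 44 = 378 → 378 − 360 = 18°

18°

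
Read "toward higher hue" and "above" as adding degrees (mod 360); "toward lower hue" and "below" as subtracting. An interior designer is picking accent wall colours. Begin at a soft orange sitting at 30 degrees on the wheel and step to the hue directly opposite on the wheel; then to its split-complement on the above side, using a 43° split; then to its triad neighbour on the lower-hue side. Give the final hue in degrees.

313°

+180° (complement): 30 + 180 = 210°
+223° (split-comp 43° ↑): 210 + 223 = 433 → 433 − 360 = 73°
−120° (triadic ↓): 73 − 120 = -47 → -47 + 360 = 313°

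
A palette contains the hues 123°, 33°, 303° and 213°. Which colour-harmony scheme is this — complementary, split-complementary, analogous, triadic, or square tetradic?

Sort the hues: 33°, 123°, 213°, 303°.
Successive gaps around the wheel: 90°, 90°, 90°, 90°.
Four hues every 90° form a square tetradic scheme.

square tetradic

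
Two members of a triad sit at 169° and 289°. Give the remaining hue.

A triad spaces three hues 120° apart.
The full set is {49°, 169°, 289°}.

49°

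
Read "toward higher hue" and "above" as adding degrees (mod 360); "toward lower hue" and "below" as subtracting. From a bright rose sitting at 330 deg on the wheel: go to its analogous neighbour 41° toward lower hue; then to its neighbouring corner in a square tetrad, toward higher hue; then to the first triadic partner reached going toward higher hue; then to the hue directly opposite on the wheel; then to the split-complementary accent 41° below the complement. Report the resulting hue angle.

−41° (analog 41° ↓): 330 − 41 = 289°
+90° (square ↑): 289 + 90 = 379 → 379 − 360 = 19°
+120° (triadic ↑): 19 + 120 = 139°
+180° (complement): 139 + 180 = 319°
+139° (split-comp 41° ↓): 319 + 139 = 458 → 458 − 360 = 98°

98°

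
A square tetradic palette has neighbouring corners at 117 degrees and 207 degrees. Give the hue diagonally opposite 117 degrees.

297°

A square tetradic scheme places four hues 90° apart; opposite corners are 180° apart.
117 + 180 = 297°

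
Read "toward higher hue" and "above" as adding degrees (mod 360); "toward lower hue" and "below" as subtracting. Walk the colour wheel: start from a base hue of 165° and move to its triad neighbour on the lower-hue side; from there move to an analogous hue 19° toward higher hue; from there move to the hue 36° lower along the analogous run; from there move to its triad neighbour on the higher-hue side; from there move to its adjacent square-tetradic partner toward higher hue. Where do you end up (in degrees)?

triadic ↓ −120°: 165 − 120 = 45°
analog 19° ↑ +19°: 45 + 19 = 64°
analog 36° ↓ −36°: 64 − 36 = 28°
triadic ↑ +120°: 28 + 120 = 148°
square ↑ +90°: 148 + 90 = 238°

238°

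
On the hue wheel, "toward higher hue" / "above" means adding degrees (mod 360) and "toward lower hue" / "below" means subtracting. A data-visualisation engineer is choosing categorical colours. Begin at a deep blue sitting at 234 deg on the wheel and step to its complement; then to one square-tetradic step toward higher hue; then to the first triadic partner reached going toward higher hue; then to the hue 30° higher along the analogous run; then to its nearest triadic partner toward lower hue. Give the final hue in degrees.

complement +180°: 234 + 180 = 414 → 414 − 360 = 54°
square ↑ +90°: 54 + 90 = 144°
triadic ↑ +120°: 144 + 120 = 264°
analog 30° ↑ +30°: 264 + 30 = 294°
triadic ↓ −120°: 294 − 120 = 174°

174°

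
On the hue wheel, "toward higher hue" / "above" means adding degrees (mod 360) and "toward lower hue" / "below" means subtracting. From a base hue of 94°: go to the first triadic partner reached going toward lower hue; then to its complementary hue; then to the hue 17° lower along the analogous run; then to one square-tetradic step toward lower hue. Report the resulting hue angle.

47°

94 − 120 = -26 → -26 + 360 = 334°   (triadic ↓)
334 + 180 = 514 → 514 − 360 = 154°   (complement)
154 − 17 = 137°   (analog 17° ↓)
137 − 90 = 47°   (square ↓)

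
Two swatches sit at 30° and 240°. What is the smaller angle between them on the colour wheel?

|30 − 240| = 210.
The shorter arc is 360 − 210 = 150°.

150°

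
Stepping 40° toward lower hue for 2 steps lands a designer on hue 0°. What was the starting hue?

2 steps of 40° (toward lower hue) give a net shift of −80°.
Start = end − shift: 0 + 80 = 80°

80°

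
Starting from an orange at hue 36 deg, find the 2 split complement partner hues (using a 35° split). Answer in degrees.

Split-complementary hues sit 35° either side of the complement.
Complement of 36 deg: 36 + 180 = 216°
216 − 35 = 181°
216 + 35 = 251°

181° and 251°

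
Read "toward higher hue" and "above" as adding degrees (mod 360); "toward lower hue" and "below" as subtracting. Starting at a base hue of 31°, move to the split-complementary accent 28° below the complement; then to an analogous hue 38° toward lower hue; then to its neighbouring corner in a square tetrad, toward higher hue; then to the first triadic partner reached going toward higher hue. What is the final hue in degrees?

355°

+152° (split-comp 28° ↓): 31 + 152 = 183°
−38° (analog 38° ↓): 183 − 38 = 145°
+90° (square ↑): 145 + 90 = 235°
+120° (triadic ↑): 235 + 120 = 355°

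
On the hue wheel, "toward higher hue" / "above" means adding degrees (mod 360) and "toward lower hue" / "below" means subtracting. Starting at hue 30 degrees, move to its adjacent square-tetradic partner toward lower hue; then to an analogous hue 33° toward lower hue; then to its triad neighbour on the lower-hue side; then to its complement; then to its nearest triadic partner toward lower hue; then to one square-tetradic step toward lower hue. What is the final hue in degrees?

117°

square ↓ −90°: 30 − 90 = -60 → -60 + 360 = 300°
analog 33° ↓ −33°: 300 − 33 = 267°
triadic ↓ −120°: 267 − 120 = 147°
complement +180°: 147 + 180 = 327°
triadic ↓ −120°: 327 − 120 = 207°
square ↓ −90°: 207 − 90 = 117°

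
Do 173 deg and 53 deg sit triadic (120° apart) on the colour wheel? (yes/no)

Angular distance: |173 − 53| = 120 = 120°.
Triadic (120° apart) requires 120°.

yes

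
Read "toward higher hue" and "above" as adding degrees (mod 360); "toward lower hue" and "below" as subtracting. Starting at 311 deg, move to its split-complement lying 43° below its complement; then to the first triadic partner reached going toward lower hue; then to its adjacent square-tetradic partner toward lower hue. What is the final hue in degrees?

238°

311 + 137 = 448 → 448 − 360 = 88°   (split-comp 43° ↓)
88 − 120 = -32 → -32 + 360 = 328°   (triadic ↓)
328 − 90 = 238°   (square ↓)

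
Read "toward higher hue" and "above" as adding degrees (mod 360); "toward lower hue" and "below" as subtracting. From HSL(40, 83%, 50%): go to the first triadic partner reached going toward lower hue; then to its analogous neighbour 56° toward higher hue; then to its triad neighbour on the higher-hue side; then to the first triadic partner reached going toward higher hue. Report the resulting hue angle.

40 − 120 = -80 → -80 + 360 = 280°   (triadic ↓)
280 + 56 = 336°   (analog 56° ↑)
336 + 120 = 456 → 456 − 360 = 96°   (triadic ↑)
96 + 120 = 216°   (triadic ↑)

216°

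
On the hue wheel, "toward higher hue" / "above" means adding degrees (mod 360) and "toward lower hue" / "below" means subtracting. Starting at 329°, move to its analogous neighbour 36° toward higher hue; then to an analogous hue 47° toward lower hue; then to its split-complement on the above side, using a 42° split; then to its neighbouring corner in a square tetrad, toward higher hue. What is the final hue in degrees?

analog 36° ↑ +36°: 329 + 36 = 365 → 365 − 360 = 5°
analog 47° ↓ −47°: 5 − 47 = -42 → -42 + 360 = 318°
split-comp 42° ↑ +222°: 318 + 222 = 540 → 540 − 360 = 180°
square ↑ +90°: 180 + 90 = 270°

270°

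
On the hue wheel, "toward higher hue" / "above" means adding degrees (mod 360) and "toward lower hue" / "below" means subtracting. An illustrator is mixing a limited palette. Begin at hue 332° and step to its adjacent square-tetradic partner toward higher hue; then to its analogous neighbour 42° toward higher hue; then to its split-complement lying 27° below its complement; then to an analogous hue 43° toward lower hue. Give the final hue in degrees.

214°

+90° (square ↑): 332 + 90 = 422 → 422 − 360 = 62°
+42° (analog 42° ↑): 62 + 42 = 104°
+153° (split-comp 27° ↓): 104 + 153 = 257°
−43° (analog 43° ↓): 257 − 43 = 214°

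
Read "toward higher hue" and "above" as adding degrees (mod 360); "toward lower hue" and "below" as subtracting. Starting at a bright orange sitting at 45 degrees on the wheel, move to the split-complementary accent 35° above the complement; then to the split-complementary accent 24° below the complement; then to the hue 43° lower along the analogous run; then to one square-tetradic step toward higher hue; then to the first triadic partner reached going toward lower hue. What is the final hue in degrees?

split-comp 35° ↑ +215°: 45 + 215 = 260°
split-comp 24° ↓ +156°: 260 + 156 = 416 → 416 − 360 = 56°
analog 43° ↓ −43°: 56 − 43 = 13°
square ↑ +90°: 13 + 90 = 103°
triadic ↓ −120°: 103 − 120 = -17 → -17 + 360 = 343°

343°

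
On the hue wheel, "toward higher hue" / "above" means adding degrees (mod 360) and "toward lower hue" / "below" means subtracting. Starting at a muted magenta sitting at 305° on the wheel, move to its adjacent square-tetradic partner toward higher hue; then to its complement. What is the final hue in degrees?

215°

+90° (square ↑): 305 + 90 = 395 → 395 − 360 = 35°
+180° (complement): 35 + 180 = 215°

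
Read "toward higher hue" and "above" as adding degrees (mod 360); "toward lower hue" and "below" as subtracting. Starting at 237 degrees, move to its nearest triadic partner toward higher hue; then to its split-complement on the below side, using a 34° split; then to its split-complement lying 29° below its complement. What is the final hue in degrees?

294°

237 + 120 = 357°   (triadic ↑)
357 + 146 = 503 → 503 − 360 = 143°   (split-comp 34° ↓)
143 + 151 = 294°   (split-comp 29° ↓)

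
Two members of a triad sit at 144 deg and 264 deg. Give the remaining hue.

24°

A triad spaces three hues 120° apart.
The full set is {24°, 144°, 264°}.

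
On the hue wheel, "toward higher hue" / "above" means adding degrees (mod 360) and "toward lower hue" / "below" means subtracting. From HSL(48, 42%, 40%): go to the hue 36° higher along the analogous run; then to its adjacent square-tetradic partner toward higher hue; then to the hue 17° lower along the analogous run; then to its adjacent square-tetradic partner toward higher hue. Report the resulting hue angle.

247°

48 + 36 = 84°   (analog 36° ↑)
84 + 90 = 174°   (square ↑)
174 − 17 = 157°   (analog 17° ↓)
157 + 90 = 247°   (square ↑)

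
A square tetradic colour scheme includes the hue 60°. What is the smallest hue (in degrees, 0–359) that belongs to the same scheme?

A square tetradic scheme places four hues every 90°.
The full set through 60° is {60°, 150°, 240°, 330°}.

60°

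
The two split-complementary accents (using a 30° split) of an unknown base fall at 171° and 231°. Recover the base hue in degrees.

21°

The accents sit 30° either side of the complement, so the complement is their short-arc midpoint on the wheel.
Short-arc midpoint of 171° and 231°: 201°.
Base is 180° from the complement: 201 − 180 = 21°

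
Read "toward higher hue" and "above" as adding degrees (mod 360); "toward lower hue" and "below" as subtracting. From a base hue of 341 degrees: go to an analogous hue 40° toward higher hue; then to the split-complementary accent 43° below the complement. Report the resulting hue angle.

158°

341 + 40 = 381 → 381 − 360 = 21°   (analog 40° ↑)
21 + 137 = 158°   (split-comp 43° ↓)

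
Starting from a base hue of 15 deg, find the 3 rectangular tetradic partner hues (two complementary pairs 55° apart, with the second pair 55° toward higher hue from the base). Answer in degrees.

A rectangular tetradic uses two complementary pairs 55° apart: offsets 0°, 55°, 180°, 235°.
15 + 55 = 70°
15 + 180 = 195°
15 + 235 = 250°

70°, 195°, 250°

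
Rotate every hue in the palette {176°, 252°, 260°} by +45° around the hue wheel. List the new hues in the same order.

176 + 45 = 221°
252 + 45 = 297°
260 + 45 = 305°

221°, 297°, 305°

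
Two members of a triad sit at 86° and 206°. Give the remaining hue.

326°

A triad spaces three hues 120° apart.
The full set is {86°, 206°, 326°}.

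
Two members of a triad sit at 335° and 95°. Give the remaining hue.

215°

A triad spaces three hues 120° apart.
The full set is {95°, 215°, 335°}.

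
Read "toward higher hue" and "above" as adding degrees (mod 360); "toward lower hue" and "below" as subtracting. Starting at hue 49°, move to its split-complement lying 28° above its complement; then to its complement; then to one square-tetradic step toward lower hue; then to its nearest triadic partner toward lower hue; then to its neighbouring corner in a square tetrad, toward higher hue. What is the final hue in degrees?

49 + 208 = 257°   (split-comp 28° ↑)
257 + 180 = 437 → 437 − 360 = 77°   (complement)
77 − 90 = -13 → -13 + 360 = 347°   (square ↓)
347 − 120 = 227°   (triadic ↓)
227 + 90 = 317°   (square ↑)

317°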